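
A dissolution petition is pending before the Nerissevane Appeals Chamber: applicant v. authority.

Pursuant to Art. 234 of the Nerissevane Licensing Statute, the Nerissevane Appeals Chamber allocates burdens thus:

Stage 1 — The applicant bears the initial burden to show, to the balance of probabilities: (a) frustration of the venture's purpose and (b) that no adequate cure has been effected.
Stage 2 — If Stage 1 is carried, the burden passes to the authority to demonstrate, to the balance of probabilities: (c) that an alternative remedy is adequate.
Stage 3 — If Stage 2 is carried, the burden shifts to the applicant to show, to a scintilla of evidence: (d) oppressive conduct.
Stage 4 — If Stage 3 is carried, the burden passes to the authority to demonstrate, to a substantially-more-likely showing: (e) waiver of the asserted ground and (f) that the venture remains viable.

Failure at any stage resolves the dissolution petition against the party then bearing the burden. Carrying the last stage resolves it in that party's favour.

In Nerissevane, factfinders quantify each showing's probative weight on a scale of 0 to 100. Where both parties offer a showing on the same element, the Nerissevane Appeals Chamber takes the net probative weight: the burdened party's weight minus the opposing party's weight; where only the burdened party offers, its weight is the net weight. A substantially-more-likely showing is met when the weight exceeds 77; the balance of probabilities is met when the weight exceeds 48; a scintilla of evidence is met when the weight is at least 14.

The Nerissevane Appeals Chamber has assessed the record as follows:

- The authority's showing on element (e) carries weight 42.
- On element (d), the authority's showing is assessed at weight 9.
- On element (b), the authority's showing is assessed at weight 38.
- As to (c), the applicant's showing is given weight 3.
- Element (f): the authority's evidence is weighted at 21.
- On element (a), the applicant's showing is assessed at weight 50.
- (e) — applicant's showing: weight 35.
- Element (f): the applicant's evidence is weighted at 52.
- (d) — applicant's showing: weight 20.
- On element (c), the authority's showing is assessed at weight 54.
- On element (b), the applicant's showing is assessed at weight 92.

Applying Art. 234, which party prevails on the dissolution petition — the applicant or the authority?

At Stage 1 the applicant must meet the balance of probabilities (weight exceeds 48): on (a) the weight is 50, > 48, so (a) meets the standard; on (b) the weight is 92 less the opposing 38 gives net 54, > 48, so (b) meets the standard.
  The applicant carries Stage 1; the authority now bears the burden.
At Stage 2 the authority must meet the balance of probabilities (weight exceeds 48): on (c) the weight is 54 less the opposing 3 gives net 51, which does exceed 48, so (c) meets the standard.
  The authority carries Stage 2; the applicant now bears the burden.
At Stage 3 the applicant must meet a scintilla of evidence (weight is at least 14): on (d) the weight is 20 less the opposing 9 gives net 11, < 14, so (d) does not meet the standard.
  The applicant does not carry Stage 3.
The authority prevails.

authority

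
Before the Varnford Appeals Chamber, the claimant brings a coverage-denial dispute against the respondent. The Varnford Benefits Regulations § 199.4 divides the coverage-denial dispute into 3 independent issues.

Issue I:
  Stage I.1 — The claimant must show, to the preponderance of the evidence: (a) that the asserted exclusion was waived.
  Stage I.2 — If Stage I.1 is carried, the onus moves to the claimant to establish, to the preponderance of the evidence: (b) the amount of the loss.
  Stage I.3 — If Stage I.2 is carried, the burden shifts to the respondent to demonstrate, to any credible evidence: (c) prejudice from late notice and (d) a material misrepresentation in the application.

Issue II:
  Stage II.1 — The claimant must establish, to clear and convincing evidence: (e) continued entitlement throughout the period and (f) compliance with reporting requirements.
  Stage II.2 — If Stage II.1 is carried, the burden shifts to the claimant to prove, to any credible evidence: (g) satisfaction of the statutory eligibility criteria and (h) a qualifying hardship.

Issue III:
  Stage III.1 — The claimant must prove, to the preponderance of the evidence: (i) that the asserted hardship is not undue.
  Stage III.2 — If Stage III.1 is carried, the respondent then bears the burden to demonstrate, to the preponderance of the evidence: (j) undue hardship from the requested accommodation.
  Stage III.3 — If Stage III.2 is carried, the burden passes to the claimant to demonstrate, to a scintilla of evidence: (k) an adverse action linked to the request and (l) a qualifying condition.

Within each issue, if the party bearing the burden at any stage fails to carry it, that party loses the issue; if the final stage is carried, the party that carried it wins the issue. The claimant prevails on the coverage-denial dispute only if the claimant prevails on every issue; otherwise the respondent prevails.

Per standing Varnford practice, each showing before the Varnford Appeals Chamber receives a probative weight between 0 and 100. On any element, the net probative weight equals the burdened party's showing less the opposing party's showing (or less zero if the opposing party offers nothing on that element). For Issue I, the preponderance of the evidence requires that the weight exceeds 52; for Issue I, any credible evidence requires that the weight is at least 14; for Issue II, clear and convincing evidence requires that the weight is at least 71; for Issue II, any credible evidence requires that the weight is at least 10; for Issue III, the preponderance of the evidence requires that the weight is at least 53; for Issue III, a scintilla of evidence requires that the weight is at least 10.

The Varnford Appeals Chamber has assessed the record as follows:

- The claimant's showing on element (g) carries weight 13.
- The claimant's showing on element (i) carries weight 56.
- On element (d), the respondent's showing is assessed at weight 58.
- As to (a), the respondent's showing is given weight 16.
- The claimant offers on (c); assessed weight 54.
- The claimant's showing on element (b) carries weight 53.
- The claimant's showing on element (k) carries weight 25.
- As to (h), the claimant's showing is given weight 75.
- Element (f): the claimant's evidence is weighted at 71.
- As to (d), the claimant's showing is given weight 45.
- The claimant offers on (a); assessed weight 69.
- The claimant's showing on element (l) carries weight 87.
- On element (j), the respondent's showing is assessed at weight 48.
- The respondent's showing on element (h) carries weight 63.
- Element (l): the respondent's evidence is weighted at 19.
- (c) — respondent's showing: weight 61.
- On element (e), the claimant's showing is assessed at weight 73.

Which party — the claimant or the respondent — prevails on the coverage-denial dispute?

claimant

— Issue I —
At Stage I.1 the claimant must meet the preponderance of the evidence (weight exceeds 52): on (a) the weight is 69 less the opposing 16 gives net 53, > 52, so (a) meets the standard.
  All elements met. The claimant retains the burden for Stage I.2.
At Stage I.2 the claimant must meet the preponderance of the evidence (weight exceeds 52): on (b) the weight is 53, > 52, so (b) meets the standard.
  The claimant carries Stage I.2; the respondent now bears the burden.
At Stage I.3 the respondent must meet any credible evidence (weight is at least 14): on (c) the weight is 61 less the opposing 54 gives net 7, < 14, so (c) does not meet the standard; on (d) the weight is 58 less the opposing 45 gives net 13, < 14, so (d) does not meet the standard.
  Not every element is met, so the respondent fails to carry Stage I.3.
The claimant prevails on this issue.
— Issue II —
Stage II.1 — burden on claimant; standard: clear and convincing evidence (weight is at least 71).
    (e): 73 ≥ 71 [met]
    (f): 71 ≥ 71 [met]
  Stage II.1 is satisfied; the claimant continues to bear the burden.
Stage II.2 — burden on claimant; standard: any credible evidence (weight is at least 10).
    (g): 13 ≥ 10 [met]
    (h): 75 − 63 = 12 ≥ 10 [met]
  All elements met at the final stage.
Every stage carried; the claimant prevails on this issue.
— Issue III —
Stage III.1 — burden on claimant; standard: the preponderance of the evidence (weight is at least 53).
    (i): 56 ≥ 53 [met]
  The claimant carries Stage III.1; the respondent now bears the burden.
Stage III.2 — burden on respondent; standard: the preponderance of the evidence (weight is at least 53).
    (j): 48 < 53 [not met]
  Stage III.2 not carried; the respondent fails its burden.
So the claimant prevails on this issue.
Per-issue: Issue I → claimant; Issue II → claimant; Issue III → claimant. The claimant must prevail on every issue; overall, the claimant prevails.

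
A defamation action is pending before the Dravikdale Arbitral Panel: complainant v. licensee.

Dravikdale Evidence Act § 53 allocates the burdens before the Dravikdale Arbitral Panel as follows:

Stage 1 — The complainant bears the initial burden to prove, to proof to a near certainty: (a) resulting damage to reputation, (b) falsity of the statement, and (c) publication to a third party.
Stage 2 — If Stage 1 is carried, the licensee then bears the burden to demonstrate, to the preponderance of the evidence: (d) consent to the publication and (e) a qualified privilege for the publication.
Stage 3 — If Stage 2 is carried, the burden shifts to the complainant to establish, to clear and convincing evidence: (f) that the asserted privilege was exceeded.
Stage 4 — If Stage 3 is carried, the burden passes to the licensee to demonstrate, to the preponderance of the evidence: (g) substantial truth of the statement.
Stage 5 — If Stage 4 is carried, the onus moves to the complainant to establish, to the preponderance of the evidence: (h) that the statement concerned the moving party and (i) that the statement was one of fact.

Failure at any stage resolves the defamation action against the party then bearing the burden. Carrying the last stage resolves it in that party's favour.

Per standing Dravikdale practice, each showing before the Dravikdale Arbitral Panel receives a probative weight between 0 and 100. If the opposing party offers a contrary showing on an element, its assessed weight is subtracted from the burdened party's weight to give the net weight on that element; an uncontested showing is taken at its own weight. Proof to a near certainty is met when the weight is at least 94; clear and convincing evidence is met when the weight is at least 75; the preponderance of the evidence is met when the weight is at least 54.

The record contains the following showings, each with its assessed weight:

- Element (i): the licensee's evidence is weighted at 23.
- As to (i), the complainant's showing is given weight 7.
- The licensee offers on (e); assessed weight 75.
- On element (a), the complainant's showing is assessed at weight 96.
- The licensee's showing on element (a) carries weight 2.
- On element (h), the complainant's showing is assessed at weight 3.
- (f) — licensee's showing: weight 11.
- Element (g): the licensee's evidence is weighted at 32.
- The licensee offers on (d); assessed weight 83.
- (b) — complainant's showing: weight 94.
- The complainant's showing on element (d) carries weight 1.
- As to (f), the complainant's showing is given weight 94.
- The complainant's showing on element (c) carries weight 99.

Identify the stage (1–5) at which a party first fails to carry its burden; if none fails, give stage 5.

Stage 1 (complainant, proof to a near certainty, weight is at least 94): (a) net 96−2=94 ≥ 94 — meets; (b) 94 ≥ 94 — meets; (c) 99 ≥ 94 — meets.
  Stage 1 carried; the burden shifts to the licensee.
Stage 2 (licensee, the preponderance of the evidence, weight is at least 54): (d) net 83−1=82 ≥ 54 — meets; (e) 75 ≥ 54 — meets.
  All elements met. The burden passes to the complainant.
Stage 3 (complainant, clear and convincing evidence, weight is at least 75): (f) net 94−11=83 ≥ 75 — meets.
  All elements met. The burden passes to the licensee.
Stage 4 (licensee, the preponderance of the evidence, weight is at least 54): (g) 32 < 54 — fails.
  Stage 4 not carried; the licensee fails its burden.
The complainant prevails.

stage 4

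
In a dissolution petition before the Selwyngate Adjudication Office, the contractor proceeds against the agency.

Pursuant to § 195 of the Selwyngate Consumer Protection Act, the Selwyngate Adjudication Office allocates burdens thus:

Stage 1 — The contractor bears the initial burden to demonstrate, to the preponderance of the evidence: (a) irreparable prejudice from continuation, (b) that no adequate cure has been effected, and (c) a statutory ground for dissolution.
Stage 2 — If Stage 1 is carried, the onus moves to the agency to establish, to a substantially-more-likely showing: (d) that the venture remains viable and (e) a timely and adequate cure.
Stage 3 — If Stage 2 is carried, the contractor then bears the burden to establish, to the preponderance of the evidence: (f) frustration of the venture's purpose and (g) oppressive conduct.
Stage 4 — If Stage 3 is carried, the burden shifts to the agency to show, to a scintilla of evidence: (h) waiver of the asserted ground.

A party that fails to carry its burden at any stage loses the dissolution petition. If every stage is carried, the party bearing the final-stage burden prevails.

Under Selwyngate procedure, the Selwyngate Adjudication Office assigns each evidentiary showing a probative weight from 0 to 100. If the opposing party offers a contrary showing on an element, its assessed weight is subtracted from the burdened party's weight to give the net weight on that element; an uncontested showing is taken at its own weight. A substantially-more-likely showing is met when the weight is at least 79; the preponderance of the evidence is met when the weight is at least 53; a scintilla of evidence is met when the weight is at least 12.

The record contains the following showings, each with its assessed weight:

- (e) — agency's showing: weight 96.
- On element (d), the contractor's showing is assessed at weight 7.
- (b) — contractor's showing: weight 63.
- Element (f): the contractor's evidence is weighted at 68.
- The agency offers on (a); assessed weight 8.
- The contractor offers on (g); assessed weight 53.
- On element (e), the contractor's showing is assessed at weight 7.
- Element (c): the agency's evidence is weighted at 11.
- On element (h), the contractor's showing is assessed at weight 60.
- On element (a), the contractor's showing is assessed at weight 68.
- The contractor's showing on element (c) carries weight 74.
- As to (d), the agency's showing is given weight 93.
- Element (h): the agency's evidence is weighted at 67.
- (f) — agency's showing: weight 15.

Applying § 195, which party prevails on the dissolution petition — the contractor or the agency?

contractor

Stage 1 (contractor, the preponderance of the evidence, weight is at least 53): (a) net 68−8=60 ≥ 53 — meets; (b) 63 ≥ 53 — meets; (c) net 74−11=63 ≥ 53 — meets.
  All elements met. The burden passes to the agency.
Stage 2 (agency, a substantially-more-likely showing, weight is at least 79): (d) net 93−7=86 ≥ 79 — meets; (e) net 96−7=89 ≥ 79 — meets.
  The agency carries Stage 2; the contractor now bears the burden.
Stage 3 (contractor, the preponderance of the evidence, weight is at least 53): (f) net 68−15=53 ≥ 53 — meets; (g) 53 ≥ 53 — meets.
  All elements met. The burden passes to the agency.
Stage 4 (agency, a scintilla of evidence, weight is at least 12): (h) net 67−60=7 < 12 — fails.
  The agency does not carry Stage 4.
The analysis ends at Stage 4; the contractor prevails.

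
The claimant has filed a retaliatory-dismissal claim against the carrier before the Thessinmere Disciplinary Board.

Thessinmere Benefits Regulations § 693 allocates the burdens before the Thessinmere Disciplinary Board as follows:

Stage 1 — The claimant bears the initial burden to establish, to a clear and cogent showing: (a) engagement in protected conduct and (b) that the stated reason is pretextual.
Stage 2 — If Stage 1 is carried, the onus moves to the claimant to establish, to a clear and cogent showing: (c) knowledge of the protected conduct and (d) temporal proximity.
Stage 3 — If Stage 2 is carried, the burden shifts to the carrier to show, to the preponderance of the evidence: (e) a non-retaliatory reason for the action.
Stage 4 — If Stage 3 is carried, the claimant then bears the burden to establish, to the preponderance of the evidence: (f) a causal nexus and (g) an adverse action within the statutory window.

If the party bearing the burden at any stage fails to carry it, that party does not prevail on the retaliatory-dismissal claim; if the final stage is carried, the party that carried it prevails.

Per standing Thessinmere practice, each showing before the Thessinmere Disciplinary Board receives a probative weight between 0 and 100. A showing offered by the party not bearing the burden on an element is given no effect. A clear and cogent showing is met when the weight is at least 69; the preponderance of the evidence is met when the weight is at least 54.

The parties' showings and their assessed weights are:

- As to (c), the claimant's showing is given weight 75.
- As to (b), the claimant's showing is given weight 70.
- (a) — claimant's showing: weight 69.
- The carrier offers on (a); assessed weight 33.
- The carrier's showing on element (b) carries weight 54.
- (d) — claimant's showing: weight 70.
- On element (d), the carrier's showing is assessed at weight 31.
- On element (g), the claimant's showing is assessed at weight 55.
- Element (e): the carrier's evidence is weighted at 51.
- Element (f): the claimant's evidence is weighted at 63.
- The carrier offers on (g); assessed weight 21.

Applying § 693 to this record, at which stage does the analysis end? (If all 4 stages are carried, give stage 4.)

stage 3

Stage 1 — burden on claimant; standard: a clear and cogent showing (weight is at least 69).
    (a): 69 (carrier's 33 disregarded) ≥ 69 [met]
    (b): 70 (carrier's 54 disregarded) ≥ 69 [met]
  Stage 1 carried; the burden remains with the claimant.
Stage 2 — burden on claimant; standard: a clear and cogent showing (weight is at least 69).
    (c): 75 ≥ 69 [met]
    (d): 70 (carrier's 31 disregarded) ≥ 69 [met]
  Stage 2 carried; the burden shifts to the carrier.
Stage 3 — burden on carrier; standard: the preponderance of the evidence (weight is at least 54).
    (e): 51 < 54 [not met]
  Stage 3 not carried; the carrier fails its burden.
So the claimant prevails.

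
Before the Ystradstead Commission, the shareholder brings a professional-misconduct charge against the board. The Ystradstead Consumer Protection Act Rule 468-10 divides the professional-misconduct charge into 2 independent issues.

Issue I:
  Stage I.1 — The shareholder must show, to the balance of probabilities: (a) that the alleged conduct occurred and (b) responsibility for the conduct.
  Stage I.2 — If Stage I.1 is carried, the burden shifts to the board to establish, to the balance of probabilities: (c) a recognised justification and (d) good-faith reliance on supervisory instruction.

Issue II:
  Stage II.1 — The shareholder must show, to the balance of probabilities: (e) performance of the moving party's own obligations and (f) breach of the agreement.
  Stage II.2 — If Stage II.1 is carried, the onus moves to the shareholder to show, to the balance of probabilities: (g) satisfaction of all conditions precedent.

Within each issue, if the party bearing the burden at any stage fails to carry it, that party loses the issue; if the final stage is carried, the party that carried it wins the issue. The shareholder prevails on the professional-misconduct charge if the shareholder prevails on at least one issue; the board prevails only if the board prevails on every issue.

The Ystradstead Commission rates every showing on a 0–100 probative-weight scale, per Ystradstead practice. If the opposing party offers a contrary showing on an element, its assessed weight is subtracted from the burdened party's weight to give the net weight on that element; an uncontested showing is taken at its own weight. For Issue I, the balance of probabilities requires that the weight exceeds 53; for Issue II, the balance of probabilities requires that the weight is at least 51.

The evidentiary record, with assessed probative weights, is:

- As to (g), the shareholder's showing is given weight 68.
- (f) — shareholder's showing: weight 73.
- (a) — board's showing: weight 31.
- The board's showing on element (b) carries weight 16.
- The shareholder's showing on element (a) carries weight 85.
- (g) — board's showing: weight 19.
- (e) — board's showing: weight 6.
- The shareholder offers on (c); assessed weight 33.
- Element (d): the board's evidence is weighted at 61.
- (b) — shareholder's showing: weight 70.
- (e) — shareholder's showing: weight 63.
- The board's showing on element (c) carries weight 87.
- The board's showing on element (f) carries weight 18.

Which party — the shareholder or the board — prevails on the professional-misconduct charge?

— Issue I —
Stage I.1 — burden on shareholder; standard: the balance of probabilities (weight exceeds 53).
    (a): 85 − 31 = 54 > 53 [met]
    (b): 70 − 16 = 54 > 53 [met]
  Stage I.1 is satisfied; the onus moves to the board.
Stage I.2 — burden on board; standard: the balance of probabilities (weight exceeds 53).
    (c): 87 − 33 = 54 > 53 [met]
    (d): 61 > 53 [met]
  Stage I.2 carried; the final stage is satisfied.
Every stage carried; the board prevails on this issue.
— Issue II —
Stage II.1 — burden on shareholder; standard: the balance of probabilities (weight is at least 51).
    (e): 63 − 6 = 57 ≥ 51 [met]
    (f): 73 − 18 = 55 ≥ 51 [met]
  All elements met. The shareholder retains the burden for Stage II.2.
Stage II.2 — burden on shareholder; standard: the balance of probabilities (weight is at least 51).
    (g): 68 − 19 = 49 < 51 [not met]
  Not every element is met, so the shareholder fails to carry Stage II.2.
The analysis ends at Stage II.2; the board prevails on this issue.
Per-issue: Issue I → board; Issue II → board. The shareholder must prevail on at least one issue; overall, the board prevails.

board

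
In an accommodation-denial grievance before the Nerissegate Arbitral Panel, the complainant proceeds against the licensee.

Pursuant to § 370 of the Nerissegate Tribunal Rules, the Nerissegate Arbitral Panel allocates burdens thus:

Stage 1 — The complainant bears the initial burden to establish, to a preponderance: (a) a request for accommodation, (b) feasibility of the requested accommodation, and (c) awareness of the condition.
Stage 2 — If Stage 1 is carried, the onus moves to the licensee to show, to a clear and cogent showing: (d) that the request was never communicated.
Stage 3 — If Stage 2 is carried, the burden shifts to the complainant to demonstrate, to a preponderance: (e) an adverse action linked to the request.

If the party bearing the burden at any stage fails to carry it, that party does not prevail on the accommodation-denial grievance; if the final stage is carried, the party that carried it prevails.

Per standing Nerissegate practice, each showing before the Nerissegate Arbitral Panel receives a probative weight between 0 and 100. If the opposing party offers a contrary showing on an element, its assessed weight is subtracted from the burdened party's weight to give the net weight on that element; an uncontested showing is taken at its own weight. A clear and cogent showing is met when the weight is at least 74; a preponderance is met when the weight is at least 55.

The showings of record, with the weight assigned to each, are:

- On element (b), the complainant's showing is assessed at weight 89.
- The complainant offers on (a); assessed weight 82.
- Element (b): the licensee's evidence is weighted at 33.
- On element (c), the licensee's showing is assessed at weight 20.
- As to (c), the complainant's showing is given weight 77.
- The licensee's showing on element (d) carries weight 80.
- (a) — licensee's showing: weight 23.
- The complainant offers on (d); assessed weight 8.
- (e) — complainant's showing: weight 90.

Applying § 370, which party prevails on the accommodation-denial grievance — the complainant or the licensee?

complainant

Stage 1 — burden on complainant; standard: a preponderance (weight is at least 55).
    (a): 82 − 23 = 59 ≥ 55 [met]
    (b): 89 − 33 = 56 ≥ 55 [met]
    (c): 77 − 20 = 57 ≥ 55 [met]
  Stage 1 is satisfied; the onus moves to the licensee.
Stage 2 — burden on licensee; standard: a clear and cogent showing (weight is at least 74).
    (d): 80 − 8 = 72 < 74 [not met]
  Not every element is met, so the licensee fails to carry Stage 2.
The complainant prevails.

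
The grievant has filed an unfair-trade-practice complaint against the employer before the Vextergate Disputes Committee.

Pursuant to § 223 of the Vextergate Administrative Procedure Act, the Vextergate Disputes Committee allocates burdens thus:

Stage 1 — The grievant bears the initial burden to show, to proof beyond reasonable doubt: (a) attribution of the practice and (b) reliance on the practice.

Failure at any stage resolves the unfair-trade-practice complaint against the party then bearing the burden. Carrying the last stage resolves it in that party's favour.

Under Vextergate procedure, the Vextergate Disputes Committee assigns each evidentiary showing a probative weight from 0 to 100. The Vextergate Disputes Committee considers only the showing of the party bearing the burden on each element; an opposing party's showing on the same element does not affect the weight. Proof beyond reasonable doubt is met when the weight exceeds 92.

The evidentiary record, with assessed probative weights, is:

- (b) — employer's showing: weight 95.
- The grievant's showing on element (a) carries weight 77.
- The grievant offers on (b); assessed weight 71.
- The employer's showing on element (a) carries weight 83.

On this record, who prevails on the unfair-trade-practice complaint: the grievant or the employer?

Stage 1 (grievant, proof beyond reasonable doubt, weight exceeds 92): (a) 77 (employer's 83 disregarded) ≤ 92 — fails; (b) 71 (employer's 95 disregarded) ≤ 92 — fails.
  The grievant does not carry Stage 1.
The employer prevails.

employer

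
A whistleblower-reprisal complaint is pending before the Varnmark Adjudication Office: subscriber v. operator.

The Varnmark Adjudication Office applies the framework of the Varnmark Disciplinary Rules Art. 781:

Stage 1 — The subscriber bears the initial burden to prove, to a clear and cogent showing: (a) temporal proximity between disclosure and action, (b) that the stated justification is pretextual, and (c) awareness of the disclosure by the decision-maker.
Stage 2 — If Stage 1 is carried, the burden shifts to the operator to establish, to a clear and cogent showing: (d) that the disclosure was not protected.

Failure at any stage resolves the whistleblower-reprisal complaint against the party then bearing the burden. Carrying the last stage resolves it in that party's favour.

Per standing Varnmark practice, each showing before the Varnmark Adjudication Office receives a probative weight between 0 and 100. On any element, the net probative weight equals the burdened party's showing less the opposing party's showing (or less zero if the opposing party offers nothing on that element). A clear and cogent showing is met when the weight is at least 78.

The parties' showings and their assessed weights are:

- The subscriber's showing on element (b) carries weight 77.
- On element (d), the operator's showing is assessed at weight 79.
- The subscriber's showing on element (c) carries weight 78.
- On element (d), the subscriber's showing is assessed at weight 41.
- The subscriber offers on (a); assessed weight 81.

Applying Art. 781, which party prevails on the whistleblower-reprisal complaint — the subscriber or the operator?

operator

Stage 1 (subscriber, a clear and cogent showing, weight is at least 78): (a) 81 ≥ 78 — meets; (b) 77 < 78 — fails; (c) 78 ≥ 78 — meets.
  Not every element is met, so the subscriber fails to carry Stage 1.
The operator prevails.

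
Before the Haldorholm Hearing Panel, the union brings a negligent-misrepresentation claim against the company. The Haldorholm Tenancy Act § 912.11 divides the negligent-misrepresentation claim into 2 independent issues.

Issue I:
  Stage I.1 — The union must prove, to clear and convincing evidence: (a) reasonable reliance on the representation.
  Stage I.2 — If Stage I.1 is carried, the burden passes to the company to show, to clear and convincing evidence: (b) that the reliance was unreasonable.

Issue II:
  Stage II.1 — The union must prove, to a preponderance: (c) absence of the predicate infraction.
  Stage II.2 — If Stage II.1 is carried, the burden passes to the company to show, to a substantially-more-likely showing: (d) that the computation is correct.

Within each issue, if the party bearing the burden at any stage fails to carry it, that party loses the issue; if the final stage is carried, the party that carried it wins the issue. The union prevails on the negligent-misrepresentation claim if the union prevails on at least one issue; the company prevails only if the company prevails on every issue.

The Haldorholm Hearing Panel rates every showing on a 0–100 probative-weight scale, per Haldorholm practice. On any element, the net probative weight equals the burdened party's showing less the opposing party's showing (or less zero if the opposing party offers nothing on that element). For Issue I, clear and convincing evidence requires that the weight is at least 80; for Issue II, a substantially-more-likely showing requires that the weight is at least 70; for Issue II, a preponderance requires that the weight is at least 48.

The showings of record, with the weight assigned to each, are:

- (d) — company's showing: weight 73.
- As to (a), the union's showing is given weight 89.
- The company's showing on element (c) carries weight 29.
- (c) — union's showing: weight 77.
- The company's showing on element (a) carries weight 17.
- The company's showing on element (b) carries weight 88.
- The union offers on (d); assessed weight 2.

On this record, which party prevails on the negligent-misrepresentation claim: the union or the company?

— Issue I —
Stage I.1 — burden on union; standard: clear and convincing evidence (weight is at least 80).
    (a): 89 − 17 = 72 < 80 [not met]
  The union does not carry Stage I.1.
The company prevails on this issue.
— Issue II —
Stage II.1 — burden on union; standard: a preponderance (weight is at least 48).
    (c): 77 − 29 = 48 ≥ 48 [met]
  Stage II.1 is satisfied; the onus moves to the company.
Stage II.2 — burden on company; standard: a substantially-more-likely showing (weight is at least 70).
    (d): 73 − 2 = 71 ≥ 70 [met]
  Stage II.2 carried; the final stage is satisfied.
All stages carried — the company prevails on this issue.
Per-issue: Issue I → company; Issue II → company. The union must prevail on at least one issue; overall, the company prevails.

company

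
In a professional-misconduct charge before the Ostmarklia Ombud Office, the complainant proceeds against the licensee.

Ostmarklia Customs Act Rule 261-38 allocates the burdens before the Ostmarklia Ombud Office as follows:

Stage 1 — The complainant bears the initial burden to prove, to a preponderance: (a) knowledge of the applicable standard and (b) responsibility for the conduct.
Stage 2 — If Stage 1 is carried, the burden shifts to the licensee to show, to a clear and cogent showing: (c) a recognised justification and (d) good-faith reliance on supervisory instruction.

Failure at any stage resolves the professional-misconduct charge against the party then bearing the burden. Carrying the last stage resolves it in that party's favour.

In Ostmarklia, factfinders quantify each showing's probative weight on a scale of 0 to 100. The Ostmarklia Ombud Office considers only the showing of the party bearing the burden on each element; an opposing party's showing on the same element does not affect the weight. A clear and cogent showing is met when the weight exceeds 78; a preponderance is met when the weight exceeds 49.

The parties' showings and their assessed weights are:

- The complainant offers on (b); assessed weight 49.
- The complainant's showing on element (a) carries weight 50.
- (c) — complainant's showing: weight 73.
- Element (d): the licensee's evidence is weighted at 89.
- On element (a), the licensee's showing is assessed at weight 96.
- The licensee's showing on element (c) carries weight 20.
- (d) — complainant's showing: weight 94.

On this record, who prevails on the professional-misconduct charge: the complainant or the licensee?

licensee

Stage 1 (complainant, a preponderance, weight exceeds 49): (a) 50 (licensee's 96 disregarded) > 49 — meets; (b) 49 ≤ 49 — fails.
  Not every element is met, so the complainant fails to carry Stage 1.
The analysis ends at Stage 1; the licensee prevails.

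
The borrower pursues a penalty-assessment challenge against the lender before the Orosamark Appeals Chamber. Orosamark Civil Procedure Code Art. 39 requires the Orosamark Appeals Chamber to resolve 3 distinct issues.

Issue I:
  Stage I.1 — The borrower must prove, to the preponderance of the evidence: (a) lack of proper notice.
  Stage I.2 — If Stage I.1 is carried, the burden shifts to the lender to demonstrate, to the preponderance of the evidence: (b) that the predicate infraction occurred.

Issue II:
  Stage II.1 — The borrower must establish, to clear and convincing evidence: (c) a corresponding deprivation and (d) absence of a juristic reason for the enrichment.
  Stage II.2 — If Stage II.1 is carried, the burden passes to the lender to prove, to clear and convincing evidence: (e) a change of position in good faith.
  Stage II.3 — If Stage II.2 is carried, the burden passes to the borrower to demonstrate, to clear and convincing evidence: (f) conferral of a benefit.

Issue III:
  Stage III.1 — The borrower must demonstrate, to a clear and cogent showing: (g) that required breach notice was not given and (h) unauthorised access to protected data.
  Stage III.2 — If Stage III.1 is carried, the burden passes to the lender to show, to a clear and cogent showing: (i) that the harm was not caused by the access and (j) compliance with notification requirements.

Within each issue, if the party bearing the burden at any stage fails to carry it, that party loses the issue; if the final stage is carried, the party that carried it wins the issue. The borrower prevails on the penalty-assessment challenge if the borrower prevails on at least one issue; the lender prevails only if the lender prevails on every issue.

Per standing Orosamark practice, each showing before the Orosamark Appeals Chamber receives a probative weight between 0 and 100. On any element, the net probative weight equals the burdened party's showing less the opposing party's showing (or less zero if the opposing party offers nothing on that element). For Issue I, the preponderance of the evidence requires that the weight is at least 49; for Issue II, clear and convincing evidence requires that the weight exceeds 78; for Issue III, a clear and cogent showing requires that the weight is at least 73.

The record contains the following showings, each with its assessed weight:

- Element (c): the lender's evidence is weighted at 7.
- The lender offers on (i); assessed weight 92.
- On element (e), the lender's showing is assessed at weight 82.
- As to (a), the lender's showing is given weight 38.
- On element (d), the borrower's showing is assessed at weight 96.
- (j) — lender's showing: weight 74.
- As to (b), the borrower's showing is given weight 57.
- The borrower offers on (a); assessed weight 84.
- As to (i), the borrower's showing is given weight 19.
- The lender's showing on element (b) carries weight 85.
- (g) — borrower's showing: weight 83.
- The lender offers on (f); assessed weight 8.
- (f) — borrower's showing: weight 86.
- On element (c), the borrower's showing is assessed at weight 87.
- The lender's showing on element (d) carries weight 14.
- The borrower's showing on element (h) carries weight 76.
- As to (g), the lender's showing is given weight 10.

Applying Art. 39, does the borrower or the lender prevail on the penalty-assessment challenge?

lender

— Issue I —
Stage I.1 — burden on borrower; standard: the preponderance of the evidence (weight is at least 49).
    (a): 84 − 38 = 46 < 49 [not met]
  Not every element is met, so the borrower fails to carry Stage I.1.
The analysis ends at Stage I.1; the lender prevails on this issue.
— Issue II —
At Stage II.1 the borrower must meet clear and convincing evidence (weight exceeds 78): on (c) the weight is 87 less the opposing 7 gives net 80, > 78, so (c) meets the standard; on (d) the weight is 96 less the opposing 14 gives net 82, which does exceed 78, so (d) meets the standard.
  All elements met. The burden passes to the lender.
At Stage II.2 the lender must meet clear and convincing evidence (weight exceeds 78): on (e) the weight is 82, which does exceed 78, so (e) meets the standard.
  The lender carries Stage II.2; the borrower now bears the burden.
At Stage II.3 the borrower must meet clear and convincing evidence (weight exceeds 78): on (f) the weight is 86 less the opposing 8 gives net 78, which does not exceed 78, so (f) does not meet the standard.
  Stage II.3 not carried; the borrower fails its burden.
The analysis ends at Stage II.3; the lender prevails on this issue.
— Issue III —
Stage III.1 (borrower, a clear and cogent showing, weight is at least 73): (g) net 83−10=73 ≥ 73 — meets; (h) 76 ≥ 73 — meets.
  Stage III.1 carried; the burden shifts to the lender.
Stage III.2 (lender, a clear and cogent showing, weight is at least 73): (i) net 92−19=73 ≥ 73 — meets; (j) 74 ≥ 73 — meets.
  Stage III.2 carried; the final stage is satisfied.
With every stage satisfied, the lender prevails on this issue.
Per-issue: Issue I → lender; Issue II → lender; Issue III → lender. The borrower must prevail on at least one issue; overall, the lender prevails.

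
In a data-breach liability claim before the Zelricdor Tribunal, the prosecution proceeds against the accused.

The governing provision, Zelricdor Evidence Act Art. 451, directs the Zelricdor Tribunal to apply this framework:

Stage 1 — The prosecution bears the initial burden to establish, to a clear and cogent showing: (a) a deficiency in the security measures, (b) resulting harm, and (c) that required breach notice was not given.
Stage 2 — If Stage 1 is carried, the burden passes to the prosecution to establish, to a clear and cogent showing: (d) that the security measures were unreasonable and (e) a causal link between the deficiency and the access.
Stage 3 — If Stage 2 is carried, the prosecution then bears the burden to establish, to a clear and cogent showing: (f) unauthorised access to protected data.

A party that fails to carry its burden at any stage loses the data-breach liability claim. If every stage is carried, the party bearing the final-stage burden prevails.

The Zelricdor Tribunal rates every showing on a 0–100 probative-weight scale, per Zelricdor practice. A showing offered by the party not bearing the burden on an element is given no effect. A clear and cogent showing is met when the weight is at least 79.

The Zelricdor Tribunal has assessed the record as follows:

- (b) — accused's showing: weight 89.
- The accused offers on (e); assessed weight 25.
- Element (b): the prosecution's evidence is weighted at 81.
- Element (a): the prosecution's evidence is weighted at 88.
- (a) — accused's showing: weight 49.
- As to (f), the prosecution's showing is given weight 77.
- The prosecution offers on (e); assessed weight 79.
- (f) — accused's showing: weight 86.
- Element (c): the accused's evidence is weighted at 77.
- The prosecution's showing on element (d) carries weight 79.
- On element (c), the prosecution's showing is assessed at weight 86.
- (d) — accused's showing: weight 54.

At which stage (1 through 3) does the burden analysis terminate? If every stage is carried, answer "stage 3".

stage 3

At Stage 1 the prosecution must meet a clear and cogent showing (weight is at least 79): on (a) the weight is 88 (the accused's 49 is given no effect), which does reach 79, so (a) meets the standard; on (b) the weight is 81 (the accused's 89 is given no effect), which does reach 79, so (b) meets the standard; on (c) the weight is 86 (the accused's 77 is given no effect), ≥ 79, so (c) meets the standard.
  Stage 1 carried; the burden remains with the prosecution.
At Stage 2 the prosecution must meet a clear and cogent showing (weight is at least 79): on (d) the weight is 79 (the accused's 54 is given no effect), which does reach 79, so (d) meets the standard; on (e) the weight is 79 (the accused's 25 is given no effect), ≥ 79, so (e) meets the standard.
  Stage 2 carried; the burden remains with the prosecution.
At Stage 3 the prosecution must meet a clear and cogent showing (weight is at least 79): on (f) the weight is 77 (the accused's 86 is given no effect), which does not reach 79, so (f) does not meet the standard.
  Not every element is met, so the prosecution fails to carry Stage 3.
The accused prevails.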